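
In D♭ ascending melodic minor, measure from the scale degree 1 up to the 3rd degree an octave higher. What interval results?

The scale runs D♭ E♭ F♭ G♭ A♭ B♭ C.
That puts D♭ below F♭.
10 letter names make it a tenth; at 15 semitones (a half step narrower than major) the quality is minor.

minor 10th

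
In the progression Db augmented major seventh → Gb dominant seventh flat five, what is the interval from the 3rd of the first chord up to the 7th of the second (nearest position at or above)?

Db augmented major seventh has F as its 3rd, and Gb dominant seventh flat five has Fb as its 7th.
From F to Fb: 11 semitones over an octave = diminished.

diminished octave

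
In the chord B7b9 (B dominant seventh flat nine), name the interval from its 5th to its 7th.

minor third

The chord tones of B dominant seventh flat nine are B D♯ F♯ A C.
The 5th is F♯ and the 7th is A.
F♯ up to A is 3 semitones, a half step narrower than a major third, so the interval is minor.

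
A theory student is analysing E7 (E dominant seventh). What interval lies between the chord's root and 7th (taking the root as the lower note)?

minor seventh

Spelling the chord: E-G#-B-D.
So we need the interval from E up to D.
E up to D is 10 semitones, a half step narrower than a major seventh, so the interval is minor.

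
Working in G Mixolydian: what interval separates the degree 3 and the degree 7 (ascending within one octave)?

The scale runs G A B C D E F.
Degree 3 = B; scale degree 7 = F.
From B to F: 6 semitones over a fifth = diminished.

diminished 5th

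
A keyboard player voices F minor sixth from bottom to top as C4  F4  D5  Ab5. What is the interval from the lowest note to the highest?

minor thirteenth

The outer voices are C4 and Ab5.
From C to Ab: 20 semitones over a thirteenth = minor.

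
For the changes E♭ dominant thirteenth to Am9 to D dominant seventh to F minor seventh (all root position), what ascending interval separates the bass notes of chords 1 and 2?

A4

The roots are E♭ and A.
From E♭ to A: 6 semitones over a fourth = augmented.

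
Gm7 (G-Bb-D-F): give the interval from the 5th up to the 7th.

minor third

So we need the interval from D up to F.
D up to F is 3 semitones, a half step narrower than a major third, so the interval is minor.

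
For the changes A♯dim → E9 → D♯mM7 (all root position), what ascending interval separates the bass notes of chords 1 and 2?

The roots are A♯ and E.
From A♯ to E: 6 semitones over a fifth = diminished.

diminished 5th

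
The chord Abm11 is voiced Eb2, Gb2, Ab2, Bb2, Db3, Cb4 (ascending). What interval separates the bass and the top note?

The outer voices are Eb2 and Cb4.
From Eb to Cb: 20 semitones over a thirteenth = minor.

m13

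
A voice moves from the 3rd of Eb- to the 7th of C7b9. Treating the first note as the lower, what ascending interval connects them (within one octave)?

major 3rd

Eb- has Gb as its 3rd, and C7b9 has Bb as its 7th.
Counting 3 letters and 4 half steps from Gb gives a major third.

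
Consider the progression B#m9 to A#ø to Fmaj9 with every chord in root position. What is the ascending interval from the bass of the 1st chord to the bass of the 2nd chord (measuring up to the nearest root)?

The roots are B# and A#.
B# up to A# is 10 semitones, a half step narrower than a major seventh, so the interval is minor.

minor seventh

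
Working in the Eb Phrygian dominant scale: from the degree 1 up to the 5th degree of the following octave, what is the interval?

P12

Spelling the Eb Phrygian dominant scale: Eb Fb G Ab Bb Cb Db.
The degree 1 is Eb and the 5th scale degree (up an octave) is Bb.
From Eb to Bb is 19 semitones, exactly the perfect twelfth.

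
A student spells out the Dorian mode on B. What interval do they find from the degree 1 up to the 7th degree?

The scale runs B C# D E F# G# A.
Degree 1 = B; degree 7 = A.
7 letter names make it a seventh; at 10 semitones (a half step narrower than major) the quality is minor.

minor 7th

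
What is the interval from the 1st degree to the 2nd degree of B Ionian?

B major: B C# D# E F# G# A#.
So we need the interval from B up to C#.
From B to C# is 2 semitones, exactly the major second.

major second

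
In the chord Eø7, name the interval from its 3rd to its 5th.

The chord tones of Em7b5 (E half-diminished seventh) are E G Bb D.
The 3rd is G and the 5th is Bb.
G up to Bb is 3 semitones, a half step narrower than a major third, so the interval is minor.

minor 3rd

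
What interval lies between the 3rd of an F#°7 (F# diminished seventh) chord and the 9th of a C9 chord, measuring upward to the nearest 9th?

F#°7 (F# diminished seventh) has A as its 3rd, and C9 has D as its 9th.
From A to D is 5 semitones, exactly the perfect fourth.

perfect fourth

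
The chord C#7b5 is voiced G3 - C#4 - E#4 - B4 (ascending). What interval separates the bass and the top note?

M10

The outer voices are G3 and B4.
From G to B is 16 semitones, exactly the major tenth.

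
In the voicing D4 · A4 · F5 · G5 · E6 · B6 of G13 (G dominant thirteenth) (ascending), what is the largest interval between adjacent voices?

major 6th

Adjacent intervals: D4→A4 = perfect fifth; A4→F5 = minor sixth; F5→G5 = major second; G5→E6 = major sixth; E6→B6 = perfect fifth.
The largest is G5 to E6, a major sixth (9 semitones).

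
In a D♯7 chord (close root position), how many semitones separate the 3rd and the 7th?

Spelling the chord: D♯, F𝄪, A♯, C♯.
F𝄪 to C♯ is a diminished fifth: 6 semitones.

6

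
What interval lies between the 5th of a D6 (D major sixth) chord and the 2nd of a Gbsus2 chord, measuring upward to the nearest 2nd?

diminished octave

D6 (D major sixth) has A as its 5th, and Gbsus2 has Ab as its 2nd.
A up to Ab is 11 semitones, a half step narrower than a perfect octave, so the interval is diminished.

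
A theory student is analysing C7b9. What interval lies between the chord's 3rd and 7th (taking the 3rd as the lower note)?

Spelling the chord: C–E–G–Bb–Db.
So we need the interval from E up to Bb.
From E to Bb: 6 semitones over a fifth = diminished.

diminished fifth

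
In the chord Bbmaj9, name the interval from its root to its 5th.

perfect fifth

Bbmaj9 is spelled Bb, D, F, A, C.
So we need the interval from Bb up to F.
Bb up to F spans 5 letter names and 7 semitones — a perfect fifth.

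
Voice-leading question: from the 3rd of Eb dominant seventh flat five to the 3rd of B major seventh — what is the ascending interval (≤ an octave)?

The 3rd of Eb dominant seventh flat five is G; the 3rd of B major seventh is D#.
5 letter names make it a fifth; at 8 semitones (a half step wider than perfect) the quality is augmented.

augmented fifth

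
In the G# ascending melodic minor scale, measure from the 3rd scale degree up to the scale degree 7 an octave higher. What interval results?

A12

G# melodic minor: G# A# B C# D# E# F##.
3rd scale degree = B; scale degree 7 (up an octave) = F##.
B up to F## is 20 semitones, a half step wider than a perfect twelfth, so the interval is augmented.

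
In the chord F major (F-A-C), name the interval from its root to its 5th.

P5

That puts F below C.
From F to C is 7 semitones, exactly the perfect fifth.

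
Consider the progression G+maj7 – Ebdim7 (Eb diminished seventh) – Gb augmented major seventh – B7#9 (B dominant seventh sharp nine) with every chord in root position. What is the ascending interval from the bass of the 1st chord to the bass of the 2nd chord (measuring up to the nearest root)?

minor sixth

The roots are G and Eb.
G up to Eb is 8 semitones, a half step narrower than a major sixth, so the interval is minor.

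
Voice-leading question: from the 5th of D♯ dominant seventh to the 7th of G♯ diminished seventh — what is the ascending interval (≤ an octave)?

The 5th of D♯ dominant seventh is A♯; the 7th of G♯ diminished seventh is F.
6 letter names make it a sixth; at 7 semitones (a whole step narrower than major) the quality is diminished.

diminished 6th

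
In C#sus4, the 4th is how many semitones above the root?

C#sus4 (C# sus4) is spelled C#-F#-G#.
C# to F# is a perfect fourth: 5 semitones.

5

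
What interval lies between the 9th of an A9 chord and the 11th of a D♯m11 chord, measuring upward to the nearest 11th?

M6

A9 has B as its 9th, and D♯m11 has G♯ as its 11th.
From B to G♯ is 9 semitones, exactly the major sixth.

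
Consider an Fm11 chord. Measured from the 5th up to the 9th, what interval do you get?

P5

Spelling the chord: F, Ab, C, Eb, G, Bb.
5th = C; 9th = G.
From C to G is 7 semitones, exactly the perfect fifth.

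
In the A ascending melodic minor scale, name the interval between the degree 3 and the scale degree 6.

The scale runs A B C D E F♯ G♯.
The degree 3 is C and the degree 6 is F♯.
From C to F♯: 6 semitones over a fourth = augmented.

augmented fourth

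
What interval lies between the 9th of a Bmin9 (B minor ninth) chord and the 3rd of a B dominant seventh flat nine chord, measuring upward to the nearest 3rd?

major 2nd

Bmin9 (B minor ninth) has C# as its 9th, and B dominant seventh flat nine has D# as its 3rd.
Counting 2 letters and 2 half steps from C# gives a major second.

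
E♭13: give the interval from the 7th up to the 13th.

major seventh

E♭13 (E♭ dominant thirteenth) is spelled E♭, G, B♭, D♭, F, C.
The 7th is D♭ and the 13th is C.
From D♭ to C is 11 semitones, exactly the major seventh.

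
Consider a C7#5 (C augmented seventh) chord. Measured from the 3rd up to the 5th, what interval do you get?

major third

The chord tones of C augmented seventh are C–E–G♯–B♭.
The 3rd is E and the 5th is G♯.
Counting 3 letters and 4 half steps from E gives a major third.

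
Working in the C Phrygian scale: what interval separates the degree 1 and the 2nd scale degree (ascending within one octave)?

minor 2nd

The scale runs C Db Eb F G Ab Bb.
So we need the interval from C up to Db.
2 letter names make it a second; at 1 semitone (a half step narrower than major) the quality is minor.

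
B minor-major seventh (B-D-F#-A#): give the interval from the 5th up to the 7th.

major third

5th = F#; 7th = A#.
Counting 3 letters and 4 half steps from F# gives a major third.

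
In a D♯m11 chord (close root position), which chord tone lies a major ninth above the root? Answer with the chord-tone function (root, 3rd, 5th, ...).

The chord tones of D♯m11 are D♯ F♯ A♯ C♯ E♯ G♯.
The root is D♯. A major ninth above D♯ is E♯.
E♯ is the chord's 9th.

9th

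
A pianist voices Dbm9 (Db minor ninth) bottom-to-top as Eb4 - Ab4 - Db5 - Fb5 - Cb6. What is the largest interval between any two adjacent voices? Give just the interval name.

Adjacent intervals: Eb4→Ab4 = perfect fourth; Ab4→Db5 = perfect fourth; Db5→Fb5 = minor third; Fb5→Cb6 = perfect fifth.
The largest is Fb5 to Cb6, a perfect fifth (7 semitones).

perfect fifth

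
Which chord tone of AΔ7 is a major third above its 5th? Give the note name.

Spelling the chord: A, C#, E, G#.
The 5th is E. A major third above E is G#.
G# is the chord's 7th.

G#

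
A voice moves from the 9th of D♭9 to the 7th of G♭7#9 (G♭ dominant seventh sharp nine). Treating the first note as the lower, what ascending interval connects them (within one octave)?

The 9th of D♭9 is E♭; the 7th of G♭7#9 (G♭ dominant seventh sharp nine) is F♭.
2 letter names make it a second; at 1 semitone (a half step narrower than major) the quality is minor.

minor second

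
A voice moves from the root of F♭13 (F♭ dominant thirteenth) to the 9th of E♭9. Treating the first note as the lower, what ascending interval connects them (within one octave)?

augmented unison

The root of F♭13 (F♭ dominant thirteenth) is F♭; the 9th of E♭9 is F.
F♭ up to F is 1 semitone, a half step wider than a perfect unison, so the interval is augmented.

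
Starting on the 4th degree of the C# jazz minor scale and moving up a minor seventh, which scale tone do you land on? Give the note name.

E

The scale is C# D# E F# G# A# B#.
The 4th degree is F#; a minor seventh above that is E — scale degree 3.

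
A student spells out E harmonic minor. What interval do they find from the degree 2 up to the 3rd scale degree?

E harmonic minor: E F# G A B C D#.
That puts F# below G.
From F# to G: 1 semitone over a second = minor.

minor second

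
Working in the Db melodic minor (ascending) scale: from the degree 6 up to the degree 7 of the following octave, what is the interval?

major ninth

The scale runs Db Eb Fb Gb Ab Bb C.
Degree 6 = Bb; 7th degree (up an octave) = C.
Counting 9 letters and 14 half steps from Bb gives a major ninth.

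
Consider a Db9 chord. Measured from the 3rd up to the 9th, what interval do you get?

Spelling the chord: Db–F–Ab–Cb–Eb.
So we need the interval from F up to Eb.
F up to Eb is 10 semitones, a half step narrower than a major seventh, so the interval is minor.

minor seventh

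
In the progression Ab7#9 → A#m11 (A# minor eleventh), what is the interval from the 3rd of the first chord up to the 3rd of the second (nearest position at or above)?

Ab7#9 has C as its 3rd, and A#m11 (A# minor eleventh) has C# as its 3rd.
1 letter names make it a unison; at 1 semitone (a half step wider than perfect) the quality is augmented.

augmented unison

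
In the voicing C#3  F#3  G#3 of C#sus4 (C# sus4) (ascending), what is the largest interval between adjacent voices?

perfect fourth

Adjacent intervals: C#3→F#3 = perfect fourth; F#3→G#3 = major second.
The largest is C#3 to F#3, a perfect fourth (5 semitones).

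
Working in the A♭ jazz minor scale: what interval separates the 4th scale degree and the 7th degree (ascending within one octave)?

The scale runs A♭ B♭ C♭ D♭ E♭ F G.
That puts D♭ below G.
D♭ up to G is 6 semitones, a half step wider than a perfect fourth, so the interval is augmented.

augmented fourth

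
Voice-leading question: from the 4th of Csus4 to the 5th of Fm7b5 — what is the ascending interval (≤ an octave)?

diminished fifth

The 4th of Csus4 is F; the 5th of Fm7b5 is Cb.
F up to Cb is 6 semitones, a half step narrower than a perfect fifth, so the interval is diminished.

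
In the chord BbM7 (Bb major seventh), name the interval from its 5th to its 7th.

Bbmaj7 (Bb major seventh) is spelled Bb, D, F, A.
5th = F; 7th = A.
Counting 3 letters and 4 half steps from F gives a major third.

major third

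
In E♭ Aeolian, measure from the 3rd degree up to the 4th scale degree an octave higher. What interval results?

major ninth

Spelling E♭ Aeolian: E♭ F G♭ A♭ B♭ C♭ D♭.
The 3rd degree is G♭ and the 4th scale degree (up an octave) is A♭.
From G♭ to A♭ is 14 semitones, exactly the major ninth.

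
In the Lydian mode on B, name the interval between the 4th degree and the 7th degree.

The scale runs B C# D# E# F# G# A#.
So we need the interval from E# up to A#.
From E# to A# is 5 semitones, exactly the perfect fourth.

perfect fourth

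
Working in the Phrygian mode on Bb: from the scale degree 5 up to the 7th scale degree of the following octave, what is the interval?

minor tenth

The scale runs Bb Cb Db Eb F Gb Ab.
Scale degree 5 = F; degree 7 (up an octave) = Ab.
10 letter names make it a tenth; at 15 semitones (a half step narrower than major) the quality is minor.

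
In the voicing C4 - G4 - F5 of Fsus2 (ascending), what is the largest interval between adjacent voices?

Adjacent intervals: C4→G4 = perfect fifth; G4→F5 = minor seventh.
The largest is G4 to F5, a minor seventh (10 semitones).

m7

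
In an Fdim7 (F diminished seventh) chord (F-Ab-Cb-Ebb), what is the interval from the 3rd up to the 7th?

diminished fifth

3rd = Ab; 7th = Ebb.
5 letter names make it a fifth; at 6 semitones (a half step narrower than perfect) the quality is diminished.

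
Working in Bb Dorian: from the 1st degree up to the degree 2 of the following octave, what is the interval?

major 9th

The scale runs Bb C Db Eb F G Ab.
The 1st degree is Bb and the 2nd degree (up an octave) is C.
Bb up to C spans 9 letter names and 14 semitones — a major ninth.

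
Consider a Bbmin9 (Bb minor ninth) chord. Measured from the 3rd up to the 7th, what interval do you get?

P5

Spelling the chord: Bb Db F Ab C.
So we need the interval from Db up to Ab.
Db up to Ab spans 5 letter names and 7 semitones — a perfect fifth.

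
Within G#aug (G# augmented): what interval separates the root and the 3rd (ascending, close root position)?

The chord tones of G#aug (G# augmented) are G#, B#, D##.
The root is G# and the 3rd is B#.
Counting 3 letters and 4 half steps from G# gives a major third.

major 3rd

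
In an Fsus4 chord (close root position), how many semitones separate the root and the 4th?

5

Fsus4 (F sus4) is spelled F, B♭, C.
F to B♭ is a perfect fourth: 5 semitones.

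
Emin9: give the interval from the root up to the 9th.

Emin9 (E minor ninth): E-G-B-D-F♯.
So we need the interval from E up to F♯.
From E to F♯ is 14 semitones, exactly the major ninth.

major ninth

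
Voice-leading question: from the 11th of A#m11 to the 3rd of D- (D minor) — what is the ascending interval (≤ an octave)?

diminished third

A#m11 has D# as its 11th, and D- (D minor) has F as its 3rd.
D# up to F is 2 semitones, a whole step narrower than a major third, so the interval is diminished.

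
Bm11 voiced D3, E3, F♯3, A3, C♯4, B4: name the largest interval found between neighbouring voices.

minor seventh

Adjacent intervals: D3→E3 = major second; E3→F♯3 = major second; F♯3→A3 = minor third; A3→C♯4 = major third; C♯4→B4 = minor seventh.
The largest is C♯4 to B4, a minor seventh (10 semitones).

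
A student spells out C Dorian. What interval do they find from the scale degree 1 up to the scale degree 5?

perfect fifth

The scale runs C D Eb F G A Bb.
The scale degree 1 is C and the 5th degree is G.
Counting 5 letters and 7 half steps from C gives a perfect fifth.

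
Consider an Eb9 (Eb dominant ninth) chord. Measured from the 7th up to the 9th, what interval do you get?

M3

Eb dominant ninth: Eb–G–Bb–Db–F.
That puts Db below F.
Counting 3 letters and 4 half steps from Db gives a major third.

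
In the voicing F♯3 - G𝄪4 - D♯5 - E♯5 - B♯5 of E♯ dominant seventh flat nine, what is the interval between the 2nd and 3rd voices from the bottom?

diminished fifth

Those voices are G𝄪4 and D♯5.
5 letter names make it a fifth; at 6 semitones (a half step narrower than perfect) the quality is diminished.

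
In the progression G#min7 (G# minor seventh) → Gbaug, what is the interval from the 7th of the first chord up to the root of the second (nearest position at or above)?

d2

G#min7 (G# minor seventh) has F# as its 7th, and Gbaug has Gb as its root.
From F# to Gb: 0 semitones over a second = diminished.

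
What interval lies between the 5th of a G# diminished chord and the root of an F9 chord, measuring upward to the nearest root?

minor third

G# diminished has D as its 5th, and F9 has F as its root.
D up to F is 3 semitones, a half step narrower than a major third, so the interval is minor.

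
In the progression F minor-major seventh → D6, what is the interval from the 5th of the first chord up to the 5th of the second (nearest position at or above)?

F minor-major seventh has C as its 5th, and D6 has A as its 5th.
From C to A is 9 semitones, exactly the major sixth.

major 6th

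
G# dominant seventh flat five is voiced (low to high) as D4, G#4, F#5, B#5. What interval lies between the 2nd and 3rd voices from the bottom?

Those voices are G#4 and F#5.
From G# to F#: 10 semitones over a seventh = minor.

m7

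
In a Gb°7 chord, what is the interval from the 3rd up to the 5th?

The chord tones of Gbdim7 are Gb–Bbb–Dbb–Fbb.
3rd = Bbb; 5th = Dbb.
Bbb up to Dbb is 3 semitones, a half step narrower than a major third, so the interval is minor.

minor 3rd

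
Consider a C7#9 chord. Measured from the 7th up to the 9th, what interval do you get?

The chord tones of C7#9 are C–E–G–B♭–D♯.
That puts B♭ below D♯.
From B♭ to D♯: 5 semitones over a third = augmented.

augmented 3rd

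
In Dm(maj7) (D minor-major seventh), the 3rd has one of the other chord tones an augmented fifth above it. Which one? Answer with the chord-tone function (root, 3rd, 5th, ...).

7th

D minor-major seventh: D, F, A, C#.
The 3rd is F. An augmented fifth above F is C#.
C# is the chord's 7th.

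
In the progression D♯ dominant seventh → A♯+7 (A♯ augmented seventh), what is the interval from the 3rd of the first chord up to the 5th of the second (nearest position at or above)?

major seventh

The 3rd of D♯ dominant seventh is F𝄪; the 5th of A♯+7 (A♯ augmented seventh) is E𝄪.
From F𝄪 to E𝄪 is 11 semitones, exactly the major seventh.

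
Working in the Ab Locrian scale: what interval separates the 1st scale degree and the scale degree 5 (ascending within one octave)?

The scale runs Ab Bbb Cb Db Ebb Fb Gb.
The 1st scale degree is Ab and the degree 5 is Ebb.
From Ab to Ebb: 6 semitones over a fifth = diminished.

d5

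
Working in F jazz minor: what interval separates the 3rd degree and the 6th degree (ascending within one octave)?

augmented fourth

F melodic minor: F G Ab Bb C D E.
The 3rd degree is Ab and the 6th scale degree is D.
4 letter names make it a fourth; at 6 semitones (a half step wider than perfect) the quality is augmented.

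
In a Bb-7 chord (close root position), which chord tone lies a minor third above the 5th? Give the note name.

Ab

Bb minor seventh: Bb-Db-F-Ab.
The 5th is F. A minor third above F is Ab.
Ab is the chord's 7th.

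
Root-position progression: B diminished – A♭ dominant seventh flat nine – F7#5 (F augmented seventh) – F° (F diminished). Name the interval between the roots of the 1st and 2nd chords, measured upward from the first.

The roots are B and A♭.
From B to A♭: 9 semitones over a seventh = diminished.

diminished seventh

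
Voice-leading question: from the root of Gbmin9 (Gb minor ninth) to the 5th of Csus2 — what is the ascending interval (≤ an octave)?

Gbmin9 (Gb minor ninth) has Gb as its root, and Csus2 has G as its 5th.
From Gb to G: 1 semitone over a unison = augmented.

augmented unison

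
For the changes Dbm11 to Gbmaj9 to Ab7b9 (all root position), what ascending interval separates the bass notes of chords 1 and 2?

P4

The roots are Db and Gb.
From Db to Gb is 5 semitones, exactly the perfect fourth.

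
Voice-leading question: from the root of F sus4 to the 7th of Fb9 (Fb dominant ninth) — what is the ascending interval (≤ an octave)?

The root of F sus4 is F; the 7th of Fb9 (Fb dominant ninth) is Ebb.
7 letter names make it a seventh; at 9 semitones (a whole step narrower than major) the quality is diminished.

diminished seventh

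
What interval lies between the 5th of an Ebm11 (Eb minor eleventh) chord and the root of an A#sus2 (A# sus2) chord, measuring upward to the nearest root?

Ebm11 (Eb minor eleventh) has Bb as its 5th, and A#sus2 (A# sus2) has A# as its root.
Bb up to A# is 12 semitones, a half step wider than a major seventh, so the interval is augmented.

augmented seventh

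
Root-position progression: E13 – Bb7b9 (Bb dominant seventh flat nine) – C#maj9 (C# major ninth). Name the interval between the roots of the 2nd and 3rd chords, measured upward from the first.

A2

The roots are Bb and C#.
2 letter names make it a second; at 3 semitones (a half step wider than major) the quality is augmented.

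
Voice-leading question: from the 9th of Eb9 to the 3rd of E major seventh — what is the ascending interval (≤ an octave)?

A2

The 9th of Eb9 is F; the 3rd of E major seventh is G#.
2 letter names make it a second; at 3 semitones (a half step wider than major) the quality is augmented.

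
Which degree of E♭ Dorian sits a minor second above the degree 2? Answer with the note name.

Gb

The scale is E♭ F G♭ A♭ B♭ C D♭.
The degree 2 is F; a minor second above that is G♭ — scale degree 3.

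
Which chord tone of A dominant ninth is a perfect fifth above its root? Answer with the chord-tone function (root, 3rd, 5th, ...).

5th

Spelling the chord: A-C♯-E-G-B.
The root is A. A perfect fifth above A is E.
E is the chord's 5th.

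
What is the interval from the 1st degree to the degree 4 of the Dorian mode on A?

perfect fourth

A dorian: A B C D E F# G.
So we need the interval from A up to D.
Counting 4 letters and 5 half steps from A gives a perfect fourth.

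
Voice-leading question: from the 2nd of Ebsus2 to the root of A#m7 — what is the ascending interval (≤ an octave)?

The 2nd of Ebsus2 is F; the root of A#m7 is A#.
F up to A# is 5 semitones, a half step wider than a major third, so the interval is augmented.

A3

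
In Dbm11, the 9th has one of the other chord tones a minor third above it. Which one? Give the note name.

The chord tones of Db minor eleventh are Db, Fb, Ab, Cb, Eb, Gb.
The 9th is Eb. A minor third above Eb is Gb.
Gb is the chord's 11th.

Gb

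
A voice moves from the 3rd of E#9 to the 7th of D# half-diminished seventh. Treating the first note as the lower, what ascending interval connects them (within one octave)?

diminished 4th

E#9 has G## as its 3rd, and D# half-diminished seventh has C# as its 7th.
4 letter names make it a fourth; at 4 semitones (a half step narrower than perfect) the quality is diminished.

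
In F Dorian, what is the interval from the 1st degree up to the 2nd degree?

M2

F dorian: F G Ab Bb C D Eb.
So we need the interval from F up to G.
Counting 2 letters and 2 half steps from F gives a major second.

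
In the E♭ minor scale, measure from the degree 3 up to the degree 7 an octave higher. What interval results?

perfect twelfth

E♭ natural minor: E♭ F G♭ A♭ B♭ C♭ D♭.
So we need the interval from G♭ up to D♭.
G♭ up to D♭ spans 12 letter names and 19 semitones — a perfect twelfth.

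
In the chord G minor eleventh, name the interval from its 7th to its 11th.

perfect fifth

Spelling the chord: G–Bb–D–F–A–C.
That puts F below C.
F up to C spans 5 letter names and 7 semitones — a perfect fifth.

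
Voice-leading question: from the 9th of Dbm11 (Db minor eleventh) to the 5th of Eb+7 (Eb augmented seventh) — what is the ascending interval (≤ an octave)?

Dbm11 (Db minor eleventh) has Eb as its 9th, and Eb+7 (Eb augmented seventh) has B as its 5th.
Eb up to B is 8 semitones, a half step wider than a perfect fifth, so the interval is augmented.

augmented 5th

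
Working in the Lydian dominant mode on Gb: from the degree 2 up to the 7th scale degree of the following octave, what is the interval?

The scale runs Gb Ab Bb C Db Eb Fb.
The degree 2 is Ab and the scale degree 7 (up an octave) is Fb.
From Ab to Fb: 20 semitones over a thirteenth = minor.

minor 13th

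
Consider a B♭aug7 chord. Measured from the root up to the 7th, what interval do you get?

minor seventh

B♭aug7: B♭–D–F♯–A♭.
So we need the interval from B♭ up to A♭.
B♭ up to A♭ is 10 semitones, a half step narrower than a major seventh, so the interval is minor.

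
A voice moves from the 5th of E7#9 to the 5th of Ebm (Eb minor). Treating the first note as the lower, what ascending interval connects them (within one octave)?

diminished octave

E7#9 has B as its 5th, and Ebm (Eb minor) has Bb as its 5th.
B up to Bb is 11 semitones, a half step narrower than a perfect octave, so the interval is diminished.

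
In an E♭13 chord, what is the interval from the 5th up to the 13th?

major 9th

E♭13 is spelled E♭, G, B♭, D♭, F, C.
5th = B♭; 13th = C.
Counting 9 letters and 14 half steps from B♭ gives a major ninth.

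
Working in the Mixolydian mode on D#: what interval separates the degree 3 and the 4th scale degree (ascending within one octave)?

minor 2nd

The scale runs D# E# F## G# A# B# C#.
Degree 3 = F##; 4th scale degree = G#.
F## up to G# is 1 semitone, a half step narrower than a major second, so the interval is minor.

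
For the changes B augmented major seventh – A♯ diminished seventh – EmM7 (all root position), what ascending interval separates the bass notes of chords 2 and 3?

The roots are A♯ and E.
A♯ up to E is 6 semitones, a half step narrower than a perfect fifth, so the interval is diminished.

diminished fifth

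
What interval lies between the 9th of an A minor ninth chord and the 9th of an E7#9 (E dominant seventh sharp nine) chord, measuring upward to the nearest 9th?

augmented fifth

A minor ninth has B as its 9th, and E7#9 (E dominant seventh sharp nine) has F𝄪 as its 9th.
B up to F𝄪 is 8 semitones, a half step wider than a perfect fifth, so the interval is augmented.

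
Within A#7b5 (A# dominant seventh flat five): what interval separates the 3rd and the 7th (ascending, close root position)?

The chord tones of A#7b5 are A#–C##–E–G#.
3rd = C##; 7th = G#.
5 letter names make it a fifth; at 6 semitones (a half step narrower than perfect) the quality is diminished.
That tritone between 3rd and 7th is what gives the dominant seventh its pull toward resolution.

diminished 5th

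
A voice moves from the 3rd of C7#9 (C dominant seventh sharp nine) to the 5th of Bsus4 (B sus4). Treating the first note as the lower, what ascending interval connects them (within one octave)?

The 3rd of C7#9 (C dominant seventh sharp nine) is E; the 5th of Bsus4 (B sus4) is F#.
From E to F# is 2 semitones, exactly the major second.

major second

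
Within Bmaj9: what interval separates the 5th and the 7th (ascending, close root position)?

The chord tones of Bmaj9 are B D# F# A# C#.
So we need the interval from F# up to A#.
F# up to A# spans 3 letter names and 4 semitones — a major third.

major third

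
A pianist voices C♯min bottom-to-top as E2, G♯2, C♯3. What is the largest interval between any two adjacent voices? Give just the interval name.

Adjacent intervals: E2→G♯2 = major third; G♯2→C♯3 = perfect fourth.
The largest is G♯2 to C♯3, a perfect fourth (5 semitones).

perfect 4th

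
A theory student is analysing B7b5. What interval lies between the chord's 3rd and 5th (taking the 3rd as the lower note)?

diminished third

The chord tones of B7b5 (B dominant seventh flat five) are B-D#-F-A.
The 3rd is D# and the 5th is F.
From D# to F: 2 semitones over a third = diminished.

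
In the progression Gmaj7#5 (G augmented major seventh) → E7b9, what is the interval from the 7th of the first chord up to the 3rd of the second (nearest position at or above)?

M2

The 7th of Gmaj7#5 (G augmented major seventh) is F#; the 3rd of E7b9 is G#.
Counting 2 letters and 2 half steps from F# gives a major second.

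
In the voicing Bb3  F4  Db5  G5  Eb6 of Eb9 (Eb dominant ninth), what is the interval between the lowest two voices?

perfect fifth

Those voices are Bb3 and F4.
From Bb to F is 7 semitones, exactly the perfect fifth.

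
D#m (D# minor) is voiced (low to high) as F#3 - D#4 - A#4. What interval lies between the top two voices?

perfect fifth

Those voices are D#4 and A#4.
Counting 5 letters and 7 half steps from D# gives a perfect fifth.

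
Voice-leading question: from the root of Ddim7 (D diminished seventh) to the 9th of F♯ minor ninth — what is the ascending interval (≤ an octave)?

The root of Ddim7 (D diminished seventh) is D; the 9th of F♯ minor ninth is G♯.
4 letter names make it a fourth; at 6 semitones (a half step wider than perfect) the quality is augmented.

augmented 4th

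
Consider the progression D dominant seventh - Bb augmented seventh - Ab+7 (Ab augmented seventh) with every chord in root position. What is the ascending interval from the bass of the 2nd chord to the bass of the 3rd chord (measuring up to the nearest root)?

minor 7th

The roots are Bb and Ab.
From Bb to Ab: 10 semitones over a seventh = minor.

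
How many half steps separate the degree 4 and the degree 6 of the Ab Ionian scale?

4

The scale is Ab Bb C Db Eb F G.
Db up to F is a major third — 4 semitones.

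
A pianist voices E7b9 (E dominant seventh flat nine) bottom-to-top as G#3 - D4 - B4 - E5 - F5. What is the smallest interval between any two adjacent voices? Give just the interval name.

minor 2nd

Adjacent intervals: G#3→D4 = diminished fifth; D4→B4 = major sixth; B4→E5 = perfect fourth; E5→F5 = minor second.
The smallest is E5 to F5, a minor second (1 semitone).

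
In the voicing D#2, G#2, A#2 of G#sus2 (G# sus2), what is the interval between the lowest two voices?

Those voices are D#2 and G#2.
From D# to G# is 5 semitones, exactly the perfect fourth.

perfect 4th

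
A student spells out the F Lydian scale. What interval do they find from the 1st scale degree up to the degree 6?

The scale runs F G A B C D E.
That puts F below D.
Counting 6 letters and 9 half steps from F gives a major sixth.

major 6th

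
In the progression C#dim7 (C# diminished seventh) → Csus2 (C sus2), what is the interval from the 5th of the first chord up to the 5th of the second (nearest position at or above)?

perfect unison

The 5th of C#dim7 (C# diminished seventh) is G; the 5th of Csus2 (C sus2) is G.
Counting 1 letters and 0 half steps from G gives a perfect unison.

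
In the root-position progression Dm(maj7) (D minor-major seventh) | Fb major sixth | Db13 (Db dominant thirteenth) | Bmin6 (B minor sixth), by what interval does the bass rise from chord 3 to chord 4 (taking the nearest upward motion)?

augmented 6th

The roots are Db and B.
6 letter names make it a sixth; at 10 semitones (a half step wider than major) the quality is augmented.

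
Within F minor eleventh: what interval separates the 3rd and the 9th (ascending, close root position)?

Spelling the chord: F, Ab, C, Eb, G, Bb.
3rd = Ab; 9th = G.
Ab up to G spans 7 letter names and 11 semitones — a major seventh.

major 7th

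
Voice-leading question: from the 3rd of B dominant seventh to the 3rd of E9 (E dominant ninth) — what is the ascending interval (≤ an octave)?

B dominant seventh has D# as its 3rd, and E9 (E dominant ninth) has G# as its 3rd.
D# up to G# spans 4 letter names and 5 semitones — a perfect fourth.

perfect fourth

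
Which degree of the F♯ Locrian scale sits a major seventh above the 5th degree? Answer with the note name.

The scale is F♯ G A B C D E.
The 5th degree is C; a major seventh above that is B — scale degree 4.

B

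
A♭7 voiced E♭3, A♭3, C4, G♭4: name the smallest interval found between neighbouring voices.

Adjacent intervals: E♭3→A♭3 = perfect fourth; A♭3→C4 = major third; C4→G♭4 = diminished fifth.
The smallest is A♭3 to C4, a major third (4 semitones).

major third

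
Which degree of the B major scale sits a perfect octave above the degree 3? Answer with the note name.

D#

The scale is B C♯ D♯ E F♯ G♯ A♯.
The degree 3 is D♯; a perfect octave above that is D♯ — scale degree 3.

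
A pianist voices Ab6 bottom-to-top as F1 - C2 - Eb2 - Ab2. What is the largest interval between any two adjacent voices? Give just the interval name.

perfect fifth

Adjacent intervals: F1→C2 = perfect fifth; C2→Eb2 = minor third; Eb2→Ab2 = perfect fourth.
The largest is F1 to C2, a perfect fifth (7 semitones).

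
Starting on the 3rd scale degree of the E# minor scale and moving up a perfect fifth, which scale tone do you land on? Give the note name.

The scale is E# F## G# A# B# C# D#.
The 3rd scale degree is G#; a perfect fifth above that is D# — scale degree 7.

D#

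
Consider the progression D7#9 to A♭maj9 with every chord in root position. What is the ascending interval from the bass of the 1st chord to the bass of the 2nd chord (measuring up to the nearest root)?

diminished fifth

The roots are D and A♭.
From D to A♭: 6 semitones over a fifth = diminished.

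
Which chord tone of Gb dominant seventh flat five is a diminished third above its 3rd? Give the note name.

Gb7b5 is spelled Gb–Bb–Dbb–Fb.
The 3rd is Bb. A diminished third above Bb is Dbb.
Dbb is the chord's 5th.

Dbb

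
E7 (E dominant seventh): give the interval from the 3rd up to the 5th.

minor third

Spelling the chord: E-G♯-B-D.
So we need the interval from G♯ up to B.
G♯ up to B is 3 semitones, a half step narrower than a major third, so the interval is minor.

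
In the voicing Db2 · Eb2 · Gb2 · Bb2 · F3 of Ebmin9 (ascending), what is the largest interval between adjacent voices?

Adjacent intervals: Db2→Eb2 = major second; Eb2→Gb2 = minor third; Gb2→Bb2 = major third; Bb2→F3 = perfect fifth.
The largest is Bb2 to F3, a perfect fifth (7 semitones).

perfect fifth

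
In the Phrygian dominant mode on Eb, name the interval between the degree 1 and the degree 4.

Eb phrygian dominant: Eb Fb G Ab Bb Cb Db.
The degree 1 is Eb and the degree 4 is Ab.
Counting 4 letters and 5 half steps from Eb gives a perfect fourth.

perfect fourth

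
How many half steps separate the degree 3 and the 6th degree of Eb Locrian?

The scale is Eb Fb Gb Ab Bbb Cb Db.
Gb up to Cb is a perfect fourth — 5 semitones.

5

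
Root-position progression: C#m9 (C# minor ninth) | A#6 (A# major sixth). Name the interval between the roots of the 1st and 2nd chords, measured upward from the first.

The roots are C# and A#.
Counting 6 letters and 9 half steps from C# gives a major sixth.

major sixth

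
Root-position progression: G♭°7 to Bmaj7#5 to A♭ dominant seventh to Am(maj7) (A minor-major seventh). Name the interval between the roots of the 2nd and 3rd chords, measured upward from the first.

The roots are B and A♭.
From B to A♭: 9 semitones over a seventh = diminished.

d7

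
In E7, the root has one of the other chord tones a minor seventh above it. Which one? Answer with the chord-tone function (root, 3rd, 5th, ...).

E7 (E dominant seventh) is spelled E-G♯-B-D.
The root is E. A minor seventh above E is D.
D is the chord's 7th.

7th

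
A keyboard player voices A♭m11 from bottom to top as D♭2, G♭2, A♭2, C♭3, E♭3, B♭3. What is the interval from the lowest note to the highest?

The outer voices are D♭2 and B♭3.
Counting 13 letters and 21 half steps from D♭ gives a major thirteenth.

major thirteenth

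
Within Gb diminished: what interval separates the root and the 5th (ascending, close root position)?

The chord tones of Gb° are Gb–Bbb–Dbb.
So we need the interval from Gb up to Dbb.
Gb up to Dbb is 6 semitones, a half step narrower than a perfect fifth, so the interval is diminished.

diminished 5th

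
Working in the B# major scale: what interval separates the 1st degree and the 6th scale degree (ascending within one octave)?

M6

B# major: B# C## D## E# F## G## A##.
That puts B# below G##.
Counting 6 letters and 9 half steps from B# gives a major sixth.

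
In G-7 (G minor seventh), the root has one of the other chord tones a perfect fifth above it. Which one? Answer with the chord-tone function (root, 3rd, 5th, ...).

Gm7: G–Bb–D–F.
The root is G. A perfect fifth above G is D.
D is the chord's 5th.

5th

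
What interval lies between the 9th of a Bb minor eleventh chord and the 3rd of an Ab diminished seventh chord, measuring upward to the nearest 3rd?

diminished octave

The 9th of Bb minor eleventh is C; the 3rd of Ab diminished seventh is Cb.
From C to Cb: 11 semitones over an octave = diminished.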